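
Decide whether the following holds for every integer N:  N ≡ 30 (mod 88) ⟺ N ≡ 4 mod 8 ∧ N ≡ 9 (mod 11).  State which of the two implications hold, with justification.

Both directions fail.

(→) This fails: N = 30 gives 30 ≡ 30 (mod 88) but 30 ≡ 6 (mod 8), so the conjunction on the right does not hold.

(←) This fails: N = 20 satisfies both congruences on the right (20 ≡ 4 mod 8 and 20 ≡ 9 mod 11) yet 20 ≡ 20 (mod 88), not 30.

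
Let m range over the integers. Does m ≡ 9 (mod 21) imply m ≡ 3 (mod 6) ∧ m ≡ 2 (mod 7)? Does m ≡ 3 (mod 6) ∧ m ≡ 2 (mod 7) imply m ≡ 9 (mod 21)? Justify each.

The forward direction fails; the converse holds.

[⇒] This fails: m = 30 gives 30 ≡ 9 (mod 21) but 30 ≡ 0 (mod 6), so the conjunction on the right does not hold.

[⇐] Conversely, if m ≡ 3 (mod 6) and m ≡ 2 (mod 7), then by the Chinese remainder theorem m ≡ 9 (mod 42). Since 9 ≡ 9 (mod 21) and 21 ∣ 42, we get m ≡ 9 (mod 21).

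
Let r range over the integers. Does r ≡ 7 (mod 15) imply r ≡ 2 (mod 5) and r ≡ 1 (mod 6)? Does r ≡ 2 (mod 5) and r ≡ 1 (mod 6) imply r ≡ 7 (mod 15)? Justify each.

Not equivalent: only (⇐) holds.

(⇒) This fails: r = 22 gives 22 ≡ 7 (mod 15) but 22 ≡ 4 (mod 6), so the conjunction on the right does not hold.

(⇐) Conversely, if r ≡ 2 (mod 5) and r ≡ 1 (mod 6), then by the Chinese remainder theorem r ≡ 7 (mod 30). Since 7 ≡ 7 (mod 15) and 15 ∣ 30, we get r ≡ 7 (mod 15).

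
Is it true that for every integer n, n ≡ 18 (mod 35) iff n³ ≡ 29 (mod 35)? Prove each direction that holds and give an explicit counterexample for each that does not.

(⇒) This fails: take n = 18. Then 18 ≡ 18 (mod 35), but 18³ = 5832 ≡ 22 (mod 35), not 29.

(⇐) This fails: take n = 4. Then 4³ = 64 ≡ 29 (mod 35), yet 4 ≡ 4 (mod 35), not 18.

(⇒) fails and (⇐) fails.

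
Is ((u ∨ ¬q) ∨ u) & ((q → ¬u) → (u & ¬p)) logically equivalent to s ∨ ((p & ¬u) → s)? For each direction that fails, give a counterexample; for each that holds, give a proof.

[⇒] Assume the antecedent. If p is true, the antecedent forces (s = F, p = T, u = T, q = T) or (s = T, p = T, u = T, q = T), and s ∨ ((p & ¬u) → s) holds there. If p is false, s ∨ ((p & ¬u) → s) reduces to true regardless of the other variables. Either way s ∨ ((p & ¬u) → s) holds.

[⇐] This fails. Under s = F, p = F, u = F, q = F, the left side is false but the right side is true.

(⇒) holds; (⇐) fails.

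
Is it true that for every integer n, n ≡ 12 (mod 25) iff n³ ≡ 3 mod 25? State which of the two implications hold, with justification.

(⇒) Suppose n ≡ 12 (mod 25). Write n = 25j + 12. Then (25j + 12)³ = 15625j³ + 22500j² + 10800j + 1728 = 25(625j³ + 900j² + 432j + 69) + 3, so n³ ≡ 3 (mod 25).

(⇐) Conversely, suppose n³ ≡ 3 (mod 25). The only residue r in {0, …, 24} with r³ ≡ 3 (mod 25) is r = 12, so n ≡ 12 (mod 25).

The biconditional holds.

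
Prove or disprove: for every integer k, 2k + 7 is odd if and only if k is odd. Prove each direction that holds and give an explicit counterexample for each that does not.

(⇒) fails; (⇐) holds.

Forward direction. This fails: take k = 2. Then 2k + 7 = 11, which is odd, yet k = 2 is even, not odd.

Converse. Suppose k is odd. Since 2 is even, 2k is even for every k, so 2k + 7 has the same parity as 7, which is odd. Hence 2k + 7 is odd.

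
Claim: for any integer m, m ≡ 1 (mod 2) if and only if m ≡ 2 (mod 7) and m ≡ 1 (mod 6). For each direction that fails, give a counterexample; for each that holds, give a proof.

Forward direction. This fails: m = 1 gives 1 ≡ 1 (mod 2) but 1 ≡ 1 (mod 7), so the conjunction on the right does not hold.

Converse. If m ≡ 2 (mod 7) and m ≡ 1 (mod 6), then by the Chinese remainder theorem m ≡ 37 (mod 42). Since 37 ≡ 1 (mod 2) and 2 ∣ 42, we get m ≡ 1 (mod 2).

The forward direction fails; the converse holds.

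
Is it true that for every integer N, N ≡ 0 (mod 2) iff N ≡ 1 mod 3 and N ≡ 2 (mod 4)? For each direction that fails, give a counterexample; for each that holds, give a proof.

Forward direction. This fails: N = 0 gives 0 ≡ 0 (mod 2) but 0 ≡ 0 (mod 3), so the conjunction on the right does not hold.

Converse. If N ≡ 1 (mod 3) and N ≡ 2 (mod 4), then by the Chinese remainder theorem N ≡ 10 (mod 12). Since 10 ≡ 0 (mod 2) and 2 ∣ 12, we get N ≡ 0 (mod 2).

Only the converse holds.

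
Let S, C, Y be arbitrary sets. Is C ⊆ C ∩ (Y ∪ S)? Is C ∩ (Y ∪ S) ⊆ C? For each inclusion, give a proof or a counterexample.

(⟸) Let x ∈ C ∩ (Y ∪ S). Then either x ∈ S ∩ C and x ∉ Y; or x ∈ C ∩ Y and x ∉ S; or x ∈ S ∩ C ∩ Y. In each case x ∈ C, so C ∩ (Y ∪ S) ⊆ C.

(⟹) This inclusion fails. Take S = ∅, C = {1}, Y = ∅; then 1 ∈ C but 1 ∉ C ∩ (Y ∪ S).

Only the reverse inclusion holds.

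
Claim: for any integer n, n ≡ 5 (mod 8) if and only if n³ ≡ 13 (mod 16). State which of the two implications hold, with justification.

(→) This fails: take n = 13. Then 13 ≡ 5 (mod 8), but 13³ = 2197 ≡ 5 (mod 16), not 13.

(←) Conversely, the residues r modulo 16 with r³ ≡ 13 (mod 16) are exactly {5}, and each is ≡ 5 (mod 8).

Not equivalent: only (⇐) holds.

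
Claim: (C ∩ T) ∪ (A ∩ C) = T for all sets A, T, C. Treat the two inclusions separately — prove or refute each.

Both inclusions fail.

Forward inclusion. This inclusion fails. Take A = {1}, T = ∅, C = {1}; then 1 ∈ (C ∩ T) ∪ (A ∩ C) but 1 ∉ T.

Reverse inclusion. This inclusion fails. Take A = ∅, T = {1}, C = ∅; then 1 ∈ T but 1 ∉ (C ∩ T) ∪ (A ∩ C).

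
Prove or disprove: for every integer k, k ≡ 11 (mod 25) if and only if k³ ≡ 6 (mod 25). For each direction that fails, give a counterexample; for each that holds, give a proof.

Both implications hold.

(⟹) Suppose k ≡ 11 (mod 25). Write k = 25j + 11. Then (25j + 11)³ = 15625j³ + 20625j² + 9075j + 1331 = 25(625j³ + 825j² + 363j + 53) + 6, so k³ ≡ 6 (mod 25).

(⟸) Conversely, suppose k³ ≡ 6 (mod 25). The only residue r in {0, …, 24} with r³ ≡ 6 (mod 25) is r = 11, so k ≡ 11 (mod 25).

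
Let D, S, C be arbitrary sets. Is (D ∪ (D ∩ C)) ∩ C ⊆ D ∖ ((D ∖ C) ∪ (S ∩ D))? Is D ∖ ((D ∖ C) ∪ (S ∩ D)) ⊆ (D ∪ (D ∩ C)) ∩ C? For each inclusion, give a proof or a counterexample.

Only the reverse inclusion holds.

Reverse inclusion. Let x ∈ D ∖ ((D ∖ C) ∪ (S ∩ D)). Then x ∈ D ∩ C and x ∉ S, from which x ∈ (D ∪ (D ∩ C)) ∩ C.

Forward inclusion. This inclusion fails. Take D = {1}, S = {1}, C = {1}; then 1 ∈ (D ∪ (D ∩ C)) ∩ C but 1 ∉ D ∖ ((D ∖ C) ∪ (S ∩ D)).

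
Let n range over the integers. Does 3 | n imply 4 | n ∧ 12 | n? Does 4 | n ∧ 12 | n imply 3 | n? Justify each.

[⇒] This fails: take n = 3. Certainly 3 ∣ 3, but 4 ∤ 3.

[⇐] Suppose 4 ∣ n and 12 ∣ n. Any common multiple of 4 and 12 is a multiple of their lcm; here lcm(4, 12) = 4·12/gcd(4, 12) = 48/4 = 12, so 12 ∣ n. Since 3 ∣ 12, it follows that 3 ∣ n.

Only the reverse direction holds.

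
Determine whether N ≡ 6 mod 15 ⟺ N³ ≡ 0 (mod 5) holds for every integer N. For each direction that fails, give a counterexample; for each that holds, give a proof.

Both directions fail.

Forward direction. This fails: take N = 6. Then 6 ≡ 6 (mod 15), but 6³ = 216 ≡ 1 (mod 5), not 0.

Converse. This fails: take N = 0. Then 0³ = 0 ≡ 0 (mod 5), yet 0 ≡ 0 (mod 15), not 6.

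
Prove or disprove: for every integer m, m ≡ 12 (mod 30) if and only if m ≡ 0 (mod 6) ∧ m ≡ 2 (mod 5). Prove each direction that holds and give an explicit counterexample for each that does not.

Both directions hold.

(←) If m ≡ 0 (mod 6) and m ≡ 2 (mod 5), then by the Chinese remainder theorem m ≡ 12 (mod 30). This is exactly m ≡ 12 (mod 30).

(→) Suppose m ≡ 12 (mod 30); write m = 30j + 12. Since 6 ∣ 30, reducing mod 6 gives m ≡ 12 ≡ 0 (mod 6); since 5 ∣ 30, reducing mod 5 gives m ≡ 12 ≡ 2 (mod 5).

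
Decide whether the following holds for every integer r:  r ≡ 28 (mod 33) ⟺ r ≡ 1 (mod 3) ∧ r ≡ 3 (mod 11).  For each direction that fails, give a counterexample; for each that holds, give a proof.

(⇒) This fails: r = 28 gives 28 ≡ 28 (mod 33) but 28 ≡ 6 (mod 11), so the conjunction on the right does not hold.

(⇐) This fails: r = 25 satisfies both congruences on the right (25 ≡ 1 mod 3 and 25 ≡ 3 mod 11) yet 25 ≡ 25 (mod 33), not 28.

(⇒) fails and (⇐) fails.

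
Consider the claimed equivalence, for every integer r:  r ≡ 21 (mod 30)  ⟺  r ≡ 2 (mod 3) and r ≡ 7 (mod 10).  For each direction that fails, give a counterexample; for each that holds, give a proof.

(⟹) This fails: r = 21 gives 21 ≡ 21 (mod 30) but 21 ≡ 0 (mod 3), so the conjunction on the right does not hold.

(⟸) This fails: r = 17 satisfies both congruences on the right (17 ≡ 2 mod 3 and 17 ≡ 7 mod 10) yet 17 ≡ 17 (mod 30), not 21.

Neither direction holds.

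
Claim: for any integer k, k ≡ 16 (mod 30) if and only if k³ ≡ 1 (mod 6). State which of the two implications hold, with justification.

(⟹) This fails: take k = 16. Then 16 ≡ 16 (mod 30), but 16³ = 4096 ≡ 4 (mod 6), not 1.

(⟸) This fails: take k = 1. Then 1³ = 1 ≡ 1 (mod 6), yet 1 ≡ 1 (mod 30), not 16.

Neither direction holds.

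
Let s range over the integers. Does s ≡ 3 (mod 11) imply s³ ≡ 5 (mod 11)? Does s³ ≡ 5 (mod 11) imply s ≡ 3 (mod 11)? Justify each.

Equivalent; both directions hold.

(⇐) For the converse, argue contrapositively. If s ≢ 3 (mod 11), then s is congruent to one of 0, 1, 2, 4, 5, 6, 7, 8, 9, 10 modulo 11, and these give s³ ≡ 0, 1, 8, 9, 4, 7, 2, 6, 3, 10 respectively — never 5.

(⇒) Suppose s ≡ 3 (mod 11). Write s = 11j + 3. Then (11j + 3)³ = 1331j³ + 1089j² + 297j + 27 = 11(121j³ + 99j² + 27j + 2) + 5, so s³ ≡ 5 (mod 11).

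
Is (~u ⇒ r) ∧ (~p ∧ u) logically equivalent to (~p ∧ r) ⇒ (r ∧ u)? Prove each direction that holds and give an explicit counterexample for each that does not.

(⟸) This fails. Under p = F, r = F, u = F, the left side is false but the right side is true.

(⟹) Assume the antecedent. If p is true, the antecedent cannot hold. If p is false, the antecedent forces (p = F, r = F, u = T) or (p = F, r = T, u = T), and (~p ∧ r) ⇒ (r ∧ u) holds there. Either way (~p ∧ r) ⇒ (r ∧ u) holds.

Only the forward implication holds.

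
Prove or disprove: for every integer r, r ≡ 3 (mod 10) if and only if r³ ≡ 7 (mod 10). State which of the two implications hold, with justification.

Both implications hold.

(⇒) Suppose r ≡ 3 (mod 10). Write r = 10j + 3. Then (10j + 3)³ = 1000j³ + 900j² + 270j + 27 = 10(100j³ + 90j² + 27j + 2) + 7, so r³ ≡ 7 (mod 10).

(⇐) Conversely, suppose r³ ≡ 7 (mod 10). The only residue r in {0, …, 9} with r³ ≡ 7 (mod 10) is r = 3, so r ≡ 3 (mod 10).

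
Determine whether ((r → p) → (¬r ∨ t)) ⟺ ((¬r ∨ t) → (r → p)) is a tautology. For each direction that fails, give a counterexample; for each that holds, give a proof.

Neither direction holds.

Forward direction. This fails. Under t = T, r = T, p = F, the left side is true but the right side is false.

Converse. This fails. Under t = F, r = T, p = T, the left side is false but the right side is true.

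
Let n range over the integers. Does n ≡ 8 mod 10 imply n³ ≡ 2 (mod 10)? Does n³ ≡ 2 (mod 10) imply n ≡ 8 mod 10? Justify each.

(→) Suppose n ≡ 8 mod 10. Write n = 10j + 8. Then (10j + 8)³ = 1000j³ + 2400j² + 1920j + 512 = 10(100j³ + 240j² + 192j + 51) + 2, so n³ ≡ 2 (mod 10).

(←) Conversely, suppose n³ ≡ 2 (mod 10). The only residue r in {0, …, 9} with r³ ≡ 2 (mod 10) is r = 8, so n ≡ 8 (mod 10).

The biconditional holds.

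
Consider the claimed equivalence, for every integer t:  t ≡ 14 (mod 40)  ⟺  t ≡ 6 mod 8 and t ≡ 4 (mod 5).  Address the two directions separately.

(⇒) Suppose t ≡ 14 (mod 40); write t = 40j + 14. Since 8 ∣ 40, reducing mod 8 gives t ≡ 14 ≡ 6 (mod 8); since 5 ∣ 40, reducing mod 5 gives t ≡ 14 ≡ 4 (mod 5).

(⇐) Conversely, if t ≡ 6 (mod 8) and t ≡ 4 (mod 5), then by the Chinese remainder theorem t ≡ 14 (mod 40). This is exactly t ≡ 14 (mod 40).

Both directions hold; the statement is true.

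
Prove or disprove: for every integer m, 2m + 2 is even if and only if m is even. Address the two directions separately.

(⇒) fails; (⇐) holds.

(→) This fails: take m = 3. Then 2m + 2 = 8, which is even, yet m = 3 is odd, not even.

(←) Suppose m is even. Since 2 is even, 2m is even for every m, so 2m + 2 has the same parity as 2, which is even. Hence 2m + 2 is even.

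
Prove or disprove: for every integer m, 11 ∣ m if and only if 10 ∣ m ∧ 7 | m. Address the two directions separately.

(→) This fails: take m = 11. Certainly 11 ∣ 11, but 10 ∤ 11.

(←) This fails: take m = 70. Both 10 ∣ 70 and 7 ∣ 70, yet 70 is not a multiple of 11 (since 70 = 6·11 + 4), so 11 ∤ 70.

Both directions fail.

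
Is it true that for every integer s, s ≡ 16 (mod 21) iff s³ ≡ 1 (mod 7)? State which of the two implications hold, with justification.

(⇒) Suppose s ≡ 16 (mod 21). Then s³ ≡ 16³ = 4096 (mod 21), and since 7 ∣ 21, also s³ ≡ 1 (mod 7).

(⇐) This fails: take s = 1. Then 1³ = 1 ≡ 1 (mod 7), yet 1 ≡ 1 (mod 21), not 16.

Only the forward direction holds.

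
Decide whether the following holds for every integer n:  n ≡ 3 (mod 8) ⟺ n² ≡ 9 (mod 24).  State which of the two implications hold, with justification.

(⇒) fails and (⇐) fails.

(⇒) This fails: take n = 11. Then 11 ≡ 3 (mod 8), but 11² = 121 ≡ 1 (mod 24), not 9.

(⇐) This fails: take n = 9. Then 9² = 81 ≡ 9 (mod 24), yet 9 ≡ 1 (mod 8), not 3.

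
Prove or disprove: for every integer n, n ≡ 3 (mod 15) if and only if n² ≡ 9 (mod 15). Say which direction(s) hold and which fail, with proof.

The forward direction holds; the converse fails.

[⇒] Suppose n ≡ 3 (mod 15). Write n = 15j + 3. Then (15j + 3)² = 225j² + 90j + 9 = 15(15j² + 6j) + 9, so n² ≡ 9 (mod 15).

[⇐] This fails: take n = 12. Then 12² = 144 ≡ 9 (mod 15), yet 12 ≡ 12 (mod 15), not 3.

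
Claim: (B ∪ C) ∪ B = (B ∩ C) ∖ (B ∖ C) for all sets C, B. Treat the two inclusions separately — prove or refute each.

(⟸) Let x ∈ (B ∩ C) ∖ (B ∖ C). Then x ∈ C ∩ B, from which x ∈ (B ∪ C) ∪ B.

(⟹) This inclusion fails. Take C = {1}, B = ∅; then 1 ∈ (B ∪ C) ∪ B but 1 ∉ (B ∩ C) ∖ (B ∖ C).

Only the reverse inclusion holds.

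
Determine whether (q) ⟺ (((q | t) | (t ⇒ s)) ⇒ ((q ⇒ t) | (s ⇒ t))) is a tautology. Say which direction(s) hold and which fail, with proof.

Both directions fail.

Forward direction. This fails. Under s = T, q = T, t = F, the left side is true but the right side is false.

Converse. This fails. Under s = F, q = F, t = F, the left side is false but the right side is true.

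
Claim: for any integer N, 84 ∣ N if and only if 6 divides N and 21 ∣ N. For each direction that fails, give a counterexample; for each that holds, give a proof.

(→) If 84 ∣ N, write N = 84q. Since 84 = 14·6, N = 6·(14q), so 6 ∣ N; and since 84 = 4·21, N = 21·(4q), so 21 ∣ N.

(←) This fails: take N = 42. Both 6 ∣ 42 and 21 ∣ 42, yet 42 is not a multiple of 84 (since 42 = 0·84 + 42), so 84 ∤ 42.

Not equivalent: only (⇒) holds.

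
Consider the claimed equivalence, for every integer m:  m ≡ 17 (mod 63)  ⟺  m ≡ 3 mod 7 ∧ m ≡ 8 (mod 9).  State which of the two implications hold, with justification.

Equivalent; both directions hold.

(→) Suppose m ≡ 17 (mod 63); write m = 63j + 17. Since 7 ∣ 63, reducing mod 7 gives m ≡ 17 ≡ 3 (mod 7); since 9 ∣ 63, reducing mod 9 gives m ≡ 17 ≡ 8 (mod 9).

(←) Conversely, if m ≡ 3 (mod 7) and m ≡ 8 (mod 9), then by the Chinese remainder theorem m ≡ 17 (mod 63). This is exactly m ≡ 17 (mod 63).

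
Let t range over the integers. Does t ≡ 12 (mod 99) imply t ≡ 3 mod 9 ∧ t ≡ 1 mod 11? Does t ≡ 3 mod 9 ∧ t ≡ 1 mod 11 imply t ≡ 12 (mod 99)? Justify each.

The biconditional holds.

[⇒] Suppose t ≡ 12 (mod 99); write t = 99j + 12. Since 9 ∣ 99, reducing mod 9 gives t ≡ 12 ≡ 3 (mod 9); since 11 ∣ 99, reducing mod 11 gives t ≡ 12 ≡ 1 (mod 11).

[⇐] Conversely, if t ≡ 3 (mod 9) and t ≡ 1 (mod 11), then by the Chinese remainder theorem t ≡ 12 (mod 99). This is exactly t ≡ 12 (mod 99).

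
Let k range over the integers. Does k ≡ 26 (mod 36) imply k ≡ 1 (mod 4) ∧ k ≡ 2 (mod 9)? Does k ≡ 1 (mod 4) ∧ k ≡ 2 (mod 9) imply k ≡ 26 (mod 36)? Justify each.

(⇒) fails and (⇐) fails.

Forward direction. This fails: k = 26 gives 26 ≡ 26 (mod 36) but 26 ≡ 2 (mod 4), so the conjunction on the right does not hold.

Converse. This fails: k = 29 satisfies both congruences on the right (29 ≡ 1 mod 4 and 29 ≡ 2 mod 9) yet 29 ≡ 29 (mod 36), not 26.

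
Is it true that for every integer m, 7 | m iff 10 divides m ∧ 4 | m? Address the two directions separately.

Both directions fail.

[⇒] This fails: take m = 7. Certainly 7 ∣ 7, but 10 ∤ 7.

[⇐] This fails: take m = 20. Both 10 ∣ 20 and 4 ∣ 20, yet 20 is not a multiple of 7 (since 20 = 2·7 + 6), so 7 ∤ 20.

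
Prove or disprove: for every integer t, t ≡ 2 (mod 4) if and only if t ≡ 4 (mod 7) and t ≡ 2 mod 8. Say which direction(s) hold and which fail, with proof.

Only the converse holds.

Forward direction. This fails: t = 2 gives 2 ≡ 2 (mod 4) but 2 ≡ 2 (mod 7), so the conjunction on the right does not hold.

Converse. If t ≡ 4 (mod 7) and t ≡ 2 (mod 8), then by the Chinese remainder theorem t ≡ 18 (mod 56). Since 18 ≡ 2 (mod 4) and 4 ∣ 56, we get t ≡ 2 (mod 4).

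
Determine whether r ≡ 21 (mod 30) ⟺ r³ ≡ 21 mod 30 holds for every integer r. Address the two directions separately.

(⟹) Suppose r ≡ 21 (mod 30). Write r = 30j + 21. Then (30j + 21)³ = 27000j³ + 56700j² + 39690j + 9261 = 30(900j³ + 1890j² + 1323j + 308) + 21, so r³ ≡ 21 (mod 30).

(⟸) Conversely, suppose r³ ≡ 21 (mod 30). The only residue r in {0, …, 29} with r³ ≡ 21 (mod 30) is r = 21, so r ≡ 21 (mod 30).

Both implications hold.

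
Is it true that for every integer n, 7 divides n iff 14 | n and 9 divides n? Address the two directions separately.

Forward direction. This fails: take n = 7. Certainly 7 ∣ 7, but 14 ∤ 7.

Converse. Suppose 14 ∣ n and 9 ∣ n. Any common multiple of 14 and 9 is a multiple of their lcm; here gcd(14, 9) = 1, so lcm(14, 9) = 14·9 = 126, so 126 ∣ n. Since 7 ∣ 126, it follows that 7 ∣ n.

The forward direction fails; the converse holds.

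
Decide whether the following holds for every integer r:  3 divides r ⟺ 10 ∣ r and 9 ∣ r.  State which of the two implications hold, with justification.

Not equivalent: only (⇐) holds.

[⇒] This fails: take r = 3. Certainly 3 ∣ 3, but 10 ∤ 3.

[⇐] Suppose 10 ∣ r and 9 ∣ r. Any common multiple of 10 and 9 is a multiple of their lcm; here gcd(10, 9) = 1, so lcm(10, 9) = 10·9 = 90, so 90 ∣ r. Since 3 ∣ 90, it follows that 3 ∣ r.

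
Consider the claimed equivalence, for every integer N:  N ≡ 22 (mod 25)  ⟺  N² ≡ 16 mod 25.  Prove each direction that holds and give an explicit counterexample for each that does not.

(⇒) fails and (⇐) fails.

[⇒] This fails: take N = 22. Then 22 ≡ 22 (mod 25), but 22² = 484 ≡ 9 (mod 25), not 16.

[⇐] This fails: take N = 4. Then 4² = 16 ≡ 16 (mod 25), yet 4 ≡ 4 (mod 25), not 22.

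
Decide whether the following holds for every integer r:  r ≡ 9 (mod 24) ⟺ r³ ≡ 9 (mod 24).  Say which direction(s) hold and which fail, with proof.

(⟹) Suppose r ≡ 9 (mod 24). Write r = 24j + 9. Then (24j + 9)³ = 13824j³ + 15552j² + 5832j + 729 = 24(576j³ + 648j² + 243j + 30) + 9, so r³ ≡ 9 (mod 24).

(⟸) Conversely, suppose r³ ≡ 9 (mod 24). The only residue r in {0, …, 23} with r³ ≡ 9 (mod 24) is r = 9, so r ≡ 9 (mod 24).

Both implications hold.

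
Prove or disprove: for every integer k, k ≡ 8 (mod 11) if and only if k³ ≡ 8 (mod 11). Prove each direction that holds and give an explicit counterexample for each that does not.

Forward direction. This fails: take k = 8. Then 8 ≡ 8 (mod 11), but 8³ = 512 ≡ 6 (mod 11), not 8.

Converse. This fails: take k = 2. Then 2³ = 8 ≡ 8 (mod 11), yet 2 ≡ 2 (mod 11), not 8.

Both directions fail.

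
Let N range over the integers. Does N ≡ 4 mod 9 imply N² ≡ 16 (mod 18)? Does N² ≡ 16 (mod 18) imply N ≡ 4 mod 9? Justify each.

(⇒) This fails: take N = 13. Then 13 ≡ 4 (mod 9), but 13² = 169 ≡ 7 (mod 18), not 16.

(⇐) This fails: take N = 14. Then 14² = 196 ≡ 16 (mod 18), yet 14 ≡ 5 (mod 9), not 4.

Neither implication holds.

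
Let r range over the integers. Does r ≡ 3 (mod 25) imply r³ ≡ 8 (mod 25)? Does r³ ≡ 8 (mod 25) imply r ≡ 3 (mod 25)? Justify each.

[⇒] This fails: take r = 3. Then 3 ≡ 3 (mod 25), but 3³ = 27 ≡ 2 (mod 25), not 8.

[⇐] This fails: take r = 2. Then 2³ = 8 ≡ 8 (mod 25), yet 2 ≡ 2 (mod 25), not 3.

(⇒) fails and (⇐) fails.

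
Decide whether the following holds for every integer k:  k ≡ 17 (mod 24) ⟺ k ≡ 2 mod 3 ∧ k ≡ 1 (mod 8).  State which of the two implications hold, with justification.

Equivalent; both directions hold.

(⇒) Suppose k ≡ 17 (mod 24); write k = 24j + 17. Since 3 ∣ 24, reducing mod 3 gives k ≡ 17 ≡ 2 (mod 3); since 8 ∣ 24, reducing mod 8 gives k ≡ 17 ≡ 1 (mod 8).

(⇐) Conversely, if k ≡ 2 (mod 3) and k ≡ 1 (mod 8), then by the Chinese remainder theorem k ≡ 17 (mod 24). This is exactly k ≡ 17 (mod 24).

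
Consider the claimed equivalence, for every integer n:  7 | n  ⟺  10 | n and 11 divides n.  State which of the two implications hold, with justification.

Both directions fail.

[⇒] This fails: take n = 7. Certainly 7 ∣ 7, but 10 ∤ 7.

[⇐] This fails: take n = 110. Both 10 ∣ 110 and 11 ∣ 110, yet 110 is not a multiple of 7 (since 110 = 15·7 + 5), so 7 ∤ 110.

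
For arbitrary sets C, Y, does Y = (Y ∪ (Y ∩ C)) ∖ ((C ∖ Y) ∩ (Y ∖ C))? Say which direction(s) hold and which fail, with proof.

Both inclusions hold; the sets are equal.

(⟹) Let x ∈ Y. Then either x ∈ Y and x ∉ C; or x ∈ C ∩ Y. In each case x ∈ (Y ∪ (Y ∩ C)) ∖ ((C ∖ Y) ∩ (Y ∖ C)), so Y ⊆ (Y ∪ (Y ∩ C)) ∖ ((C ∖ Y) ∩ (Y ∖ C)).

(⟸) Let x ∈ (Y ∪ (Y ∩ C)) ∖ ((C ∖ Y) ∩ (Y ∖ C)). Then either x ∈ Y and x ∉ C; or x ∈ C ∩ Y. In each case x ∈ Y, so (Y ∪ (Y ∩ C)) ∖ ((C ∖ Y) ∩ (Y ∖ C)) ⊆ Y.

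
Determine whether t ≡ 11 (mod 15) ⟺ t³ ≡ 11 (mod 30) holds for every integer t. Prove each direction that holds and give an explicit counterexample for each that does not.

Not equivalent: only (⇐) holds.

(⇒) This fails: take t = 26. Then 26 ≡ 11 (mod 15), but 26³ = 17576 ≡ 26 (mod 30), not 11.

(⇐) Conversely, the residues r modulo 30 with r³ ≡ 11 (mod 30) are exactly {11}, and each is ≡ 11 (mod 15).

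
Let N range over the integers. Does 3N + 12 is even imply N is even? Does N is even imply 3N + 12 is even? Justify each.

Both implications hold.

(⟸) Suppose N is even; write N = 2j. Then 3N + 12 = 3·(2j) + 12 = 2·3j + 12, which is even.

(⟹) Suppose 3N + 12 is even. Since 3 is odd, 3N and N have the same parity, so 3N + 12 ≡ N + 12 (mod 2). As 12 is even, 3N + 12 is even exactly when N is even. Thus N is even.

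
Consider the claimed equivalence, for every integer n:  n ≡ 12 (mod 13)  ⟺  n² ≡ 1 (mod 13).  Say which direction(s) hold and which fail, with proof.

Forward direction. Suppose n ≡ 12 (mod 13). Write n = 13j + 12. Then (13j + 12)² = 169j² + 312j + 144 = 13(13j² + 24j + 11) + 1, so n² ≡ 1 (mod 13).

Converse. This fails: take n = 1. Then 1² = 1 ≡ 1 (mod 13), yet 1 ≡ 1 (mod 13), not 12.

Only the forward direction holds.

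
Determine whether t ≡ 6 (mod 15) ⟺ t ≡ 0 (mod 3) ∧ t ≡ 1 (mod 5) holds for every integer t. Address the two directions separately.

Both implications hold.

(⟹) Suppose t ≡ 6 (mod 15); write t = 15j + 6. Since 3 ∣ 15, reducing mod 3 gives t ≡ 6 ≡ 0 (mod 3); since 5 ∣ 15, reducing mod 5 gives t ≡ 6 ≡ 1 (mod 5).

(⟸) Conversely, if t ≡ 0 (mod 3) and t ≡ 1 (mod 5), then by the Chinese remainder theorem t ≡ 6 (mod 15). This is exactly t ≡ 6 (mod 15).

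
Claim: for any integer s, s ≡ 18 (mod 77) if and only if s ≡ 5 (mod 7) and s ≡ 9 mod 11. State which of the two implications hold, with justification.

(⇒) This fails: s = 18 gives 18 ≡ 18 (mod 77) but 18 ≡ 4 (mod 7), so the conjunction on the right does not hold.

(⇐) This fails: s = 75 satisfies both congruences on the right (75 ≡ 5 mod 7 and 75 ≡ 9 mod 11) yet 75 ≡ 75 (mod 77), not 18.

Neither direction holds.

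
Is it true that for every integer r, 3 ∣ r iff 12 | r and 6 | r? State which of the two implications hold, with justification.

[⇐] Suppose 12 ∣ r and 6 ∣ r. Any common multiple of 12 and 6 is a multiple of their lcm; here lcm(12, 6) = 12·6/gcd(12, 6) = 72/6 = 12, so 12 ∣ r. Since 3 ∣ 12, it follows that 3 ∣ r.

[⇒] This fails: take r = 3. Certainly 3 ∣ 3, but 12 ∤ 3.

The forward direction fails; the converse holds.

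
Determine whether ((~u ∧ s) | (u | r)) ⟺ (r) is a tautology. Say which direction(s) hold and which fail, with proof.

[⇒] This fails. Under u = T, s = F, r = F, the left side is true but the right side is false.

[⇐] Assume the antecedent. If u is true, (~u ∧ s) | (u | r) reduces to true regardless of the other variables. If u is false, the antecedent forces (u = F, s = F, r = T) or (u = F, s = T, r = T), and (~u ∧ s) | (u | r) holds there. Either way (~u ∧ s) | (u | r) holds.

The forward direction fails; the converse holds.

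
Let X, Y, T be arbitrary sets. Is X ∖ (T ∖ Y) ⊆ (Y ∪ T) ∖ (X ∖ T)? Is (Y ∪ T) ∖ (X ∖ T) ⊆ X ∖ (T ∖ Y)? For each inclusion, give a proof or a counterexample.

Forward inclusion. This inclusion fails. Take X = {1}, Y = ∅, T = ∅; then 1 ∈ X ∖ (T ∖ Y) but 1 ∉ (Y ∪ T) ∖ (X ∖ T).

Reverse inclusion. This inclusion fails. Take X = ∅, Y = {1}, T = ∅; then 1 ∈ (Y ∪ T) ∖ (X ∖ T) but 1 ∉ X ∖ (T ∖ Y).

Both inclusions fail.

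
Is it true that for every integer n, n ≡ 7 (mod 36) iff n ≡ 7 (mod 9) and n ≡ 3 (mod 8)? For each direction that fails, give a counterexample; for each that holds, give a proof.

Only the converse holds.

(⟹) This fails: n = 7 gives 7 ≡ 7 (mod 36) but 7 ≡ 7 (mod 8), so the conjunction on the right does not hold.

(⟸) Conversely, if n ≡ 7 (mod 9) and n ≡ 3 (mod 8), then by the Chinese remainder theorem n ≡ 43 (mod 72). Since 43 ≡ 7 (mod 36) and 36 ∣ 72, we get n ≡ 7 (mod 36).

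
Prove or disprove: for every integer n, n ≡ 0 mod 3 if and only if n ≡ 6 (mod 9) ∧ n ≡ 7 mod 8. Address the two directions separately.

[⇒] This fails: n = 0 gives 0 ≡ 0 (mod 3) but 0 ≡ 0 (mod 9), so the conjunction on the right does not hold.

[⇐] Conversely, if n ≡ 6 (mod 9) and n ≡ 7 (mod 8), then by the Chinese remainder theorem n ≡ 15 (mod 72). Since 15 ≡ 0 (mod 3) and 3 ∣ 72, we get n ≡ 0 (mod 3).

Only the reverse direction holds.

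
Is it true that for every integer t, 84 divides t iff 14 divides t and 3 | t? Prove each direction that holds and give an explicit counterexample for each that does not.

Not equivalent: only (⇒) holds.

(→) If 84 ∣ t, write t = 84q. Since 84 = 6·14, t = 14·(6q), so 14 ∣ t; and since 84 = 28·3, t = 3·(28q), so 3 ∣ t.

(←) This fails: take t = 42. Both 14 ∣ 42 and 3 ∣ 42, yet 42 is not a multiple of 84 (since 42 = 0·84 + 42), so 84 ∤ 42.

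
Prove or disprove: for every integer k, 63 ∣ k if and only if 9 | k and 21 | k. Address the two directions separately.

Both directions hold; the statement is true.

(←) Suppose 9 ∣ k and 21 ∣ k. Any common multiple of 9 and 21 is a multiple of their lcm; here lcm(9, 21) = 9·21/gcd(9, 21) = 189/3 = 63, so 63 ∣ k.

(→) If 63 ∣ k, write k = 63q. Since 63 = 7·9, k = 9·(7q), so 9 ∣ k; and since 63 = 3·21, k = 21·(3q), so 21 ∣ k.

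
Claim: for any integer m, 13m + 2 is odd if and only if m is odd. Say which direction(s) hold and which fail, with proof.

(⟹) Suppose 13m + 2 is odd. Since 13 is odd, 13m and m have the same parity, so 13m + 2 ≡ m + 2 (mod 2). As 2 is even, 13m + 2 is odd exactly when m is odd. Thus m is odd.

(⟸) Conversely, suppose m is odd; write m = 2j + 1. Then 13m + 2 = 13·(2j + 1) + 2 = 2·13j + 15, which is odd.

The biconditional holds.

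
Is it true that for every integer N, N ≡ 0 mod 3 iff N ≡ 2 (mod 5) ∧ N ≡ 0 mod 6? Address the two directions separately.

The forward direction fails; the converse holds.

(⟹) This fails: N = 0 gives 0 ≡ 0 (mod 3) but 0 ≡ 0 (mod 5), so the conjunction on the right does not hold.

(⟸) Conversely, if N ≡ 2 (mod 5) and N ≡ 0 (mod 6), then by the Chinese remainder theorem N ≡ 12 (mod 30). Since 12 ≡ 0 (mod 3) and 3 ∣ 30, we get N ≡ 0 (mod 3).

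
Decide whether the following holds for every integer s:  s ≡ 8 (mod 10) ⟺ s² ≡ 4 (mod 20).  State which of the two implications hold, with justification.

Only the forward implication holds.

(←) This fails: take s = 2. Then 2² = 4 ≡ 4 (mod 20), yet 2 ≡ 2 (mod 10), not 8.

(→) Suppose s ≡ 8 (mod 10). Working modulo 20, s ∈ {8, 18}; for each such r, r² ≡ 4 (mod 20).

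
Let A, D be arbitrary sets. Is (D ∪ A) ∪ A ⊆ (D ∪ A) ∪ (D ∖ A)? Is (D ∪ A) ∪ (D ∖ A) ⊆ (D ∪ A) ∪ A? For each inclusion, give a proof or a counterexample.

Forward inclusion. Let x ∈ (D ∪ A) ∪ A. Then either x ∈ A and x ∉ D; or x ∈ D and x ∉ A; or x ∈ A ∩ D. In each case x ∈ (D ∪ A) ∪ (D ∖ A), so (D ∪ A) ∪ A ⊆ (D ∪ A) ∪ (D ∖ A).

Reverse inclusion. Let x ∈ (D ∪ A) ∪ (D ∖ A). Then either x ∈ A and x ∉ D; or x ∈ D and x ∉ A; or x ∈ A ∩ D. In each case x ∈ (D ∪ A) ∪ A, so (D ∪ A) ∪ (D ∖ A) ⊆ (D ∪ A) ∪ A.

The two sets are equal.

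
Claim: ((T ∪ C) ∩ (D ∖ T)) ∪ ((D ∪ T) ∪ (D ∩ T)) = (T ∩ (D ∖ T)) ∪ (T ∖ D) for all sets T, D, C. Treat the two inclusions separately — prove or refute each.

The sets are not equal: only the reverse inclusion holds.

(⟹) This inclusion fails. Take T = ∅, D = {1}, C = ∅; then 1 ∈ ((T ∪ C) ∩ (D ∖ T)) ∪ ((D ∪ T) ∪ (D ∩ T)) but 1 ∉ (T ∩ (D ∖ T)) ∪ (T ∖ D).

(⟸) Let x ∈ (T ∩ (D ∖ T)) ∪ (T ∖ D). Then either x ∈ T and x ∉ D, C; or x ∈ T ∩ C and x ∉ D. In each case x ∈ ((T ∪ C) ∩ (D ∖ T)) ∪ ((D ∪ T) ∪ (D ∩ T)), so (T ∩ (D ∖ T)) ∪ (T ∖ D) ⊆ ((T ∪ C) ∩ (D ∖ T)) ∪ ((D ∪ T) ∪ (D ∩ T)).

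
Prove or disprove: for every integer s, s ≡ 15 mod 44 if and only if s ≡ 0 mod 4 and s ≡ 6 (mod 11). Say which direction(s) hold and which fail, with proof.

Neither direction holds.

(→) This fails: s = 15 gives 15 ≡ 15 (mod 44) but 15 ≡ 3 (mod 4), so the conjunction on the right does not hold.

(←) This fails: s = 28 satisfies both congruences on the right (28 ≡ 0 mod 4 and 28 ≡ 6 mod 11) yet 28 ≡ 28 (mod 44), not 15.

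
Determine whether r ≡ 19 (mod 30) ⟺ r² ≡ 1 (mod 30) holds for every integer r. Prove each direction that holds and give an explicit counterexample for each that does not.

Only the forward implication holds.

Converse. This fails: take r = 1. Then 1² = 1 ≡ 1 (mod 30), yet 1 ≡ 1 (mod 30), not 19.

Forward direction. Suppose r ≡ 19 (mod 30). Write r = 30j + 19. Then (30j + 19)² = 900j² + 1140j + 361 = 30(30j² + 38j + 12) + 1, so r² ≡ 1 (mod 30).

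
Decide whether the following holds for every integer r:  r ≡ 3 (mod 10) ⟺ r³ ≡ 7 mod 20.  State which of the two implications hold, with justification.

Only the reverse direction holds.

Forward direction. This fails: take r = 13. Then 13 ≡ 3 (mod 10), but 13³ = 2197 ≡ 17 (mod 20), not 7.

Converse. The residues r modulo 20 with r³ ≡ 7 (mod 20) are exactly {3}, and each is ≡ 3 (mod 10).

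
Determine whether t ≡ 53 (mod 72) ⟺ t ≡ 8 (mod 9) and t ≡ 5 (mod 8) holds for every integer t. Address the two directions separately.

Equivalent; both directions hold.

[⇒] Suppose t ≡ 53 (mod 72); write t = 72j + 53. Since 9 ∣ 72, reducing mod 9 gives t ≡ 53 ≡ 8 (mod 9); since 8 ∣ 72, reducing mod 8 gives t ≡ 53 ≡ 5 (mod 8).

[⇐] Conversely, if t ≡ 8 (mod 9) and t ≡ 5 (mod 8), then by the Chinese remainder theorem t ≡ 53 (mod 72). This is exactly t ≡ 53 (mod 72).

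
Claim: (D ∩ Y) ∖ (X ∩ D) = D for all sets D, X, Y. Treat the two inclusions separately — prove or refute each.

Only the forward inclusion holds.

(⊆) Let x ∈ (D ∩ Y) ∖ (X ∩ D). Then x ∈ D ∩ Y and x ∉ X, from which x ∈ D.

(⊇) This inclusion fails. Take D = {1}, X = ∅, Y = ∅; then 1 ∈ D but 1 ∉ (D ∩ Y) ∖ (X ∩ D).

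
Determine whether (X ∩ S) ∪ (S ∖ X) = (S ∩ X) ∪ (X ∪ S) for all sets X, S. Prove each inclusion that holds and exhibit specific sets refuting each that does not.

(⟹) Let x ∈ (X ∩ S) ∪ (S ∖ X). Then either x ∈ S and x ∉ X; or x ∈ X ∩ S. In each case x ∈ (S ∩ X) ∪ (X ∪ S), so (X ∩ S) ∪ (S ∖ X) ⊆ (S ∩ X) ∪ (X ∪ S).

(⟸) This inclusion fails. Take X = {1}, S = ∅; then 1 ∈ (S ∩ X) ∪ (X ∪ S) but 1 ∉ (X ∩ S) ∪ (S ∖ X).

(⊆) holds; (⊇) fails.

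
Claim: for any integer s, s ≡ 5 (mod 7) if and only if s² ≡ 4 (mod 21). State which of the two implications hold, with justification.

[⇒] This fails: take s = 12. Then 12 ≡ 5 (mod 7), but 12² = 144 ≡ 18 (mod 21), not 4.

[⇐] This fails: take s = 2. Then 2² = 4 ≡ 4 (mod 21), yet 2 ≡ 2 (mod 7), not 5.

(⇒) fails and (⇐) fails.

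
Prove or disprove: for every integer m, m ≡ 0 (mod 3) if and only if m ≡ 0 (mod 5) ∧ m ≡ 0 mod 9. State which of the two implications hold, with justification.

(⇐) If m ≡ 0 (mod 5) and m ≡ 0 (mod 9), then by the Chinese remainder theorem m ≡ 0 (mod 45). Since 0 ≡ 0 (mod 3) and 3 ∣ 45, we get m ≡ 0 (mod 3).

(⇒) This fails: m = 33 gives 33 ≡ 0 (mod 3) but 33 ≡ 3 (mod 5), so the conjunction on the right does not hold.

The forward direction fails; the converse holds.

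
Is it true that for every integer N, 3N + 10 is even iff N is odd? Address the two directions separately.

Neither implication holds.

Forward direction. This fails: N = 6 gives 3N + 10 = 28, which is even, but 6 is even, not odd.

Converse. This also fails: N = 1 is odd, but 3N + 10 = 13 is odd, not even.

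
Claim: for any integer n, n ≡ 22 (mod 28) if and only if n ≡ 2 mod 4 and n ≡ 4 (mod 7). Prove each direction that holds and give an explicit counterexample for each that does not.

Both directions fail.

(⇒) This fails: n = 22 gives 22 ≡ 22 (mod 28) but 22 ≡ 1 (mod 7), so the conjunction on the right does not hold.

(⇐) This fails: n = 18 satisfies both congruences on the right (18 ≡ 2 mod 4 and 18 ≡ 4 mod 7) yet 18 ≡ 18 (mod 28), not 22.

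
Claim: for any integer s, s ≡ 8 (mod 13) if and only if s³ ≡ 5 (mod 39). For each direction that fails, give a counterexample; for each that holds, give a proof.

(⟹) This fails: take s = 21. Then 21 ≡ 8 (mod 13), but 21³ = 9261 ≡ 18 (mod 39), not 5.

(⟸) This fails: take s = 11. Then 11³ = 1331 ≡ 5 (mod 39), yet 11 ≡ 11 (mod 13), not 8.

Neither direction holds.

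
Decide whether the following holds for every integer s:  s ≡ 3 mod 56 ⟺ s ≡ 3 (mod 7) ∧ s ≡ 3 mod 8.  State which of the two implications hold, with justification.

(⇐) If s ≡ 3 (mod 7) and s ≡ 3 (mod 8), then by the Chinese remainder theorem s ≡ 3 (mod 56). This is exactly s ≡ 3 (mod 56).

(⇒) Suppose s ≡ 3 (mod 56); write s = 56j + 3. Since 7 ∣ 56, reducing mod 7 gives s ≡ 3 (mod 7); since 8 ∣ 56, reducing mod 8 gives s ≡ 3 (mod 8).

Both implications hold.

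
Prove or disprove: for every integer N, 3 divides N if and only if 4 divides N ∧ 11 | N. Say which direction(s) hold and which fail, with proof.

(⇒) This fails: take N = 3. Certainly 3 ∣ 3, but 4 ∤ 3.

(⇐) This fails: take N = 44. Both 4 ∣ 44 and 11 ∣ 44, yet 44 is not a multiple of 3 (since 44 = 14·3 + 2), so 3 ∤ 44.

Neither implication holds.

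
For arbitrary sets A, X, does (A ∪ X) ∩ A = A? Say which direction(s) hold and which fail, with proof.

Forward inclusion. Let x ∈ (A ∪ X) ∩ A. Then either x ∈ A and x ∉ X; or x ∈ A ∩ X. In each case x ∈ A, so (A ∪ X) ∩ A ⊆ A.

Reverse inclusion. Let x ∈ A. Then either x ∈ A and x ∉ X; or x ∈ A ∩ X. In each case x ∈ (A ∪ X) ∩ A, so A ⊆ (A ∪ X) ∩ A.

Both inclusions hold.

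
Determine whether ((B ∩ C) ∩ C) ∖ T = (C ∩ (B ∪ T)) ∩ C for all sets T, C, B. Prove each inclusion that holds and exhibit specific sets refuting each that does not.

(⊆) holds; (⊇) fails.

(⟸) This inclusion fails. Take T = {1}, C = {1}, B = ∅; then 1 ∈ (C ∩ (B ∪ T)) ∩ C but 1 ∉ ((B ∩ C) ∩ C) ∖ T.

(⟹) Let x ∈ ((B ∩ C) ∩ C) ∖ T. Then x ∈ C ∩ B and x ∉ T, from which x ∈ (C ∩ (B ∪ T)) ∩ C.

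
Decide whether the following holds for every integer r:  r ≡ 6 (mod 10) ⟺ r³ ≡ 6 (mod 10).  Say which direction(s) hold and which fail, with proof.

Both directions hold; the statement is true.

(⇒) Suppose r ≡ 6 (mod 10). Write r = 10j + 6. Then (10j + 6)³ = 1000j³ + 1800j² + 1080j + 216 = 10(100j³ + 180j² + 108j + 21) + 6, so r³ ≡ 6 (mod 10).

(⇐) For the converse, argue contrapositively. If r ≢ 6 (mod 10), then r is congruent to one of 0, 1, 2, 3, 4, 5, 7, 8, 9 modulo 10, and these give r³ ≡ 0, 1, 8, 7, 4, 5, 3, 2, 9 respectively — never 6.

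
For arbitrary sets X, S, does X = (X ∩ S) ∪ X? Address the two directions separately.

(⟸) Let x ∈ (X ∩ S) ∪ X. Then either x ∈ X and x ∉ S; or x ∈ X ∩ S. In each case x ∈ X, so (X ∩ S) ∪ X ⊆ X.

(⟹) Let x ∈ X. Then either x ∈ X and x ∉ S; or x ∈ X ∩ S. In each case x ∈ (X ∩ S) ∪ X, so X ⊆ (X ∩ S) ∪ X.

The two sets are equal.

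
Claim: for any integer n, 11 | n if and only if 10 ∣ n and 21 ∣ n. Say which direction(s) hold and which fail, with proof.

Both directions fail.

(→) This fails: take n = 11. Certainly 11 ∣ 11, but 10 ∤ 11.

(←) This fails: take n = 210. Both 10 ∣ 210 and 21 ∣ 210, yet 210 is not a multiple of 11 (since 210 = 19·11 + 1), so 11 ∤ 210.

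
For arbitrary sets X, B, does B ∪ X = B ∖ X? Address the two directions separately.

The sets are not equal: only the reverse inclusion holds.

Reverse inclusion. Let x ∈ B ∖ X. Then x ∈ B and x ∉ X, from which x ∈ B ∪ X.

Forward inclusion. This inclusion fails. Take X = {1}, B = ∅; then 1 ∈ B ∪ X but 1 ∉ B ∖ X.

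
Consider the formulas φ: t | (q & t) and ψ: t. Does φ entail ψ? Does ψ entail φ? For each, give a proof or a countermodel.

(⟹) Assume the antecedent. If q is true, the antecedent forces (q = T, t = T), and t holds there. If q is false, the antecedent forces (q = F, t = T), and t holds there. Either way t holds.

(⟸) Assume the antecedent. If q is true, the antecedent forces (q = T, t = T), and t | (q & t) holds there. If q is false, the antecedent forces (q = F, t = T), and t | (q & t) holds there. Either way t | (q & t) holds.

Both directions hold.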